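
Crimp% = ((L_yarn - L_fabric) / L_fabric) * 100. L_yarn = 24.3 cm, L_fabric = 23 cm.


Formula: Crimp% = ((L_yarn - L_fabric) / L_fabric) * 100
Step 1: Extension = 24.3 - 23 = 1.3 cm
Step 2: Crimp% = (1.3 / 23) * 100
Step 3: Crimp% = 0.056522 * 100 = 5.6522% ≈ 5.7%

5.7%


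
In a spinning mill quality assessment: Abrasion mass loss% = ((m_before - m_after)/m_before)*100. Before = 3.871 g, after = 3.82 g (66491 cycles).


Formula: Mass loss% = ((m_before - m_after) / m_before) * 100
Step 1: Mass loss = 3.871 - 3.82 = 0.051 g
Step 2: Ratio = 0.051 / 3.871 = 0.0131749
Step 3: Mass loss% = 0.0131749 * 100 = 1.31749% ≈ 1.32%

1.32%


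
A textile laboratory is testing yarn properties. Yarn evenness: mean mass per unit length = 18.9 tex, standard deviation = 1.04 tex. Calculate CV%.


Formula: CV% = (standard deviation / mean) * 100
Step 1: Ratio = 1.04 / 18.9 = 0.055026
Step 2: CV% = 0.055026 * 100 = 5.5026% ≈ 5.5%

5.5%


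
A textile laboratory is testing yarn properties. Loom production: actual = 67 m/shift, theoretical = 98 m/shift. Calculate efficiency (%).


Formula: Efficiency% = (Actual output / Theoretical output) * 100
Efficiency% = (67 / 98) * 100
Efficiency% = 0.683673 * 100 = 68.3673% ≈ 68.4%

68.4%


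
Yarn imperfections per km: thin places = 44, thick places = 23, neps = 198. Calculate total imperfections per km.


Formula: Total = thin places + thick places + neps
Total = 44 + 23 + 198
Total = 265 imperfections/km

265 imperfections/km


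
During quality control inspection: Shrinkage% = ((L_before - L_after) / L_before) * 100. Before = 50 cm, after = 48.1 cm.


Formula: Shrinkage% = ((L_before - L_after) / L_before) * 100
Step 1: Shrinkage = 50 - 48.1 = 1.9 cm
Step 2: Shrinkage% = (1.9 / 50) * 100
Step 3: Shrinkage% = 0.038 * 100 = 3.8%

3.8%


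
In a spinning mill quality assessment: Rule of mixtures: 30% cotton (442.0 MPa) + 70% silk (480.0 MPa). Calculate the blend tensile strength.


Formula: Blend property = (fraction_A * property_A) + (fraction_B * property_B)
Step 1: Contribution A = 30/100 * 442.0 MPa = 132.6 MPa
Step 2: Contribution B = 70/100 * 480.0 MPa = 336.0 MPa
Step 3: Blend tensile strength = 132.6 + 336.0 = 468.6 MPa

468.6 MPa


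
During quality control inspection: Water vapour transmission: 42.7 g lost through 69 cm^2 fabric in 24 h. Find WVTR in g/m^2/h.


Formula: WVTR = mass_loss / (area * time)
Step 1: Convert area: 69 cm^2 = 0.0069 m^2
Step 2: WVTR = 42.7 g / (0.0069 m^2 * 24 h)
Step 3: WVTR = 42.7 / 0.1656 = 257.9 g/m^2/h

257.9 g/m^2/h


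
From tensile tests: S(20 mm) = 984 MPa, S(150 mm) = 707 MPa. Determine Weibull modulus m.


Formula: m = ln(L1/L2) / ln(S2/S1)
Step 1: ln(L1/L2) = ln(20/150) = -2.01490
Step 2: S2/S1 = 707/984 = 0.7185
Step 3: ln(S2/S1) = ln(0.7185) = -0.33059
Step 4: m = -2.01490 / -0.33059 = 6.09

6.09 (Weibull m)


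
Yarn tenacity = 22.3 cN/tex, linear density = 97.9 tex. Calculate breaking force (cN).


Formula: Breaking force = Tenacity * Linear density
F = 22.3 cN/tex * 97.9 tex
F = 2183.17 cN

2183.17 cN


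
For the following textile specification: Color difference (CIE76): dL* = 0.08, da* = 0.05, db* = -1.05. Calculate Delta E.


Formula: Delta E = sqrt(dL*^2 + da*^2 + db*^2)
Step 1: dL*^2 = 0.08^2 = 0.0064
Step 2: da*^2 = 0.05^2 = 0.0025
Step 3: db*^2 = (-1.05)^2 = 1.1025
Step 4: Sum = 0.0064 + 0.0025 + 1.1025 = 1.1114
Step 5: Delta E = sqrt(1.1114) = 1.05

1.05 Delta E


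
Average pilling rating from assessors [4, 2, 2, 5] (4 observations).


Formula: Mean = sum / count
Sum = 4 + 2 + 2 + 5 = 13
Mean = 13 / 4 = 3.3

3.3


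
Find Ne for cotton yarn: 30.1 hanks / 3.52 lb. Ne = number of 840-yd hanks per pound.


Formula: Ne = hanks / mass_lb
Substituting: Ne = 30.1 / 3.52
Ne = 8.6

8.6 Ne


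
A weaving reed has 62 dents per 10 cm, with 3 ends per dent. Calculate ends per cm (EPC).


Formula: EPC = (dents per 10 cm * ends per dent) / 10
Step 1: Total ends per 10 cm = 62 * 3 = 186
Step 2: EPC = 186 / 10 = 18.6 ends/cm

18.6 ends/cm


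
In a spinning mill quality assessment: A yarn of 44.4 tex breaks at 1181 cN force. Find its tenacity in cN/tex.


Formula: Tenacity = Breaking force / Linear density
Tenacity = 1181 cN / 44.4 tex
Tenacity = 26.60 cN/tex

26.60 cN/tex


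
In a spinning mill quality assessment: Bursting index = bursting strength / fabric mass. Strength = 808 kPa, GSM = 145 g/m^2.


Formula: Bursting Index = Bursting Strength / Fabric GSM
BI = 808 kPa / 145 g/m^2
BI = 5.572 kPa/(g/m^2)

5.572 kPa/(g/m^2)


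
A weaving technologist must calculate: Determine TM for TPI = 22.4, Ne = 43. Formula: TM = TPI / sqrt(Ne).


Formula: TM = TPI / sqrt(Ne)
Step 1: sqrt(Ne) = sqrt(43) = 6.5574
Step 2: TM = 22.4 / 6.5574 = 3.42

3.42 TM


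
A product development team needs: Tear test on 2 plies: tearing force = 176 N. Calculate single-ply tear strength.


Formula: Per-ply strength = Total force / Number of plies
Per-ply = 176 N / 2
Per-ply = 88 N

88 N


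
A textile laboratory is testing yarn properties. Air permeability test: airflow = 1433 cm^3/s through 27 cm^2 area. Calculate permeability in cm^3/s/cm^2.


Formula: Air Permeability = Airflow / Test Area
AP = 1433 cm^3/s / 27 cm^2
AP = 53.1 cm^3/s/cm^2

53.1 cm^3/s/cm^2


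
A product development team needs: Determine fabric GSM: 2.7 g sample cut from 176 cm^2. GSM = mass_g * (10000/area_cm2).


Formula: GSM = mass_g / area_m2
Step 1: Convert area: 176 cm^2 = 176 / 10000 = 0.0176 m^2
Step 2: GSM = 2.7 g / 0.0176 m^2 = 153.4 g/m^2

153.4 g/m^2


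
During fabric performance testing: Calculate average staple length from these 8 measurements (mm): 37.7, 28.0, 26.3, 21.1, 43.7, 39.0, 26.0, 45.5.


Formula: Mean = sum of lengths / count
Sum = 37.7 + 28.0 + 26.3 + 21.1 + 43.7 + 39.0 + 26.0 + 45.5
Sum = 267.3 mm
Mean = 267.3 / 8 = 33.41 mm

33.41 mm


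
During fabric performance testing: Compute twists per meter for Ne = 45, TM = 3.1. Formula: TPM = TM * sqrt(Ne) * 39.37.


Formula: TPM = TM * sqrt(Ne) * 39.37
Step 1: sqrt(Ne) = sqrt(45) = 6.7082
Step 2: TM * sqrt(Ne) = 3.1 * 6.7082 = 20.7954
Step 3: TPM = 20.7954 * 39.37 = 819 twists/m

819 twists/m


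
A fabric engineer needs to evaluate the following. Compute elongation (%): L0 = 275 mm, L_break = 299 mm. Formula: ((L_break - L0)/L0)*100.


Formula: Elongation (%) = ((L_break - L0) / L0) * 100
Step 1: Extension = 299 - 275 = 24 mm
Step 2: Elongation = (24 / 275) * 100
Step 3: Elongation = 0.087273 * 100 = 8.7273% ≈ 8.7%

8.7%


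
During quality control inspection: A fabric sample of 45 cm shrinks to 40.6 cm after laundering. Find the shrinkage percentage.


Formula: Shrinkage% = ((L_before - L_after) / L_before) * 100
Step 1: Shrinkage = 45 - 40.6 = 4.4 cm
Step 2: Shrinkage% = (4.4 / 45) * 100
Step 3: Shrinkage% = 0.097778 * 100 = 9.7778% ≈ 9.8%

9.8%


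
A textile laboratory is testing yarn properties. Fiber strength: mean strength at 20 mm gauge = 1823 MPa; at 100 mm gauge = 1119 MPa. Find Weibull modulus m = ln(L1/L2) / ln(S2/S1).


Formula: m = ln(L1/L2) / ln(S2/S1)
Step 1: ln(L1/L2) = ln(20/100) = -1.60944
Step 2: S2/S1 = 1119/1823 = 0.61382
Step 3: ln(S2/S1) = ln(0.61382) = -0.48805
Step 4: m = -1.60944 / -0.48805 = 3.30

3.30 (Weibull m)


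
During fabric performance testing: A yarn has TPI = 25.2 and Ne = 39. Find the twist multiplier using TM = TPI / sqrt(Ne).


Formula: TM = TPI / sqrt(Ne)
Step 1: sqrt(Ne) = sqrt(39) = 6.245
Step 2: TM = 25.2 / 6.245 = 4.04

4.04 TM


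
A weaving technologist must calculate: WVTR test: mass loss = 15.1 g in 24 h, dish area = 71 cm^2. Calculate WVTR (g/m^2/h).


Formula: WVTR = mass_loss / (area * time)
Step 1: Convert area: 71 cm^2 = 0.0071 m^2
Step 2: WVTR = 15.1 g / (0.0071 m^2 * 24 h)
Step 3: WVTR = 15.1 / 0.1704 = 88.6 g/m^2/h

88.6 g/m^2/h


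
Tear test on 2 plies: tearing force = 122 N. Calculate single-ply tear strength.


Formula: Per-ply strength = Total force / Number of plies
Per-ply = 122 N / 2
Per-ply = 61 N

61 N


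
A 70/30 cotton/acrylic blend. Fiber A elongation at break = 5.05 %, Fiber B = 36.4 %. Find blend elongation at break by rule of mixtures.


Formula: Blend property = (fraction_A * property_A) + (fraction_B * property_B)
Step 1: Contribution A = 70/100 * 5.05 % = 3.535 %
Step 2: Contribution B = 30/100 * 36.4 % = 10.92 %
Step 3: Blend elongation at break = 3.535 + 10.92 = 14.455 %

14.455 %


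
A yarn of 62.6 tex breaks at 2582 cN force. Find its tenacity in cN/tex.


Formula: Tenacity = Breaking force / Linear density
Tenacity = 2582 cN / 62.6 tex
Tenacity = 41.25 cN/tex

41.25 cN/tex


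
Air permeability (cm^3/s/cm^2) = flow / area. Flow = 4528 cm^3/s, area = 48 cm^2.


Formula: Air Permeability = Airflow / Test Area
AP = 4528 cm^3/s / 48 cm^2
AP = 94.3 cm^3/s/cm^2

94.3 cm^3/s/cm^2


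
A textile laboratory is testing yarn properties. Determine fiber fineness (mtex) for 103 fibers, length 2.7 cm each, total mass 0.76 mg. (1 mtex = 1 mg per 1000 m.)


Formula: fineness (mtex) = mass (mg) / total length (km) = (mass_mg / total_length_m) * 1000
Step 1: Convert fiber length: 2.7 cm = 0.027 m
Step 2: Total fiber length = 103 * 0.027 = 2.781 m
Step 3: Linear density = 0.76 mg / 2.781 m = 0.2733 mg/m
Step 4: fineness = 0.2733 * 1000 = 273.3 mtex

273.3 mtex


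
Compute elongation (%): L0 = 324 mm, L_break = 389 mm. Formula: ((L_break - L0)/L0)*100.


Formula: Elongation (%) = ((L_break - L0) / L0) * 100
Step 1: Extension = 389 - 324 = 65 mm
Step 2: Elongation = (65 / 324) * 100
Step 3: Elongation = 0.200617 * 100 = 20.0617% ≈ 20.1%

20.1%


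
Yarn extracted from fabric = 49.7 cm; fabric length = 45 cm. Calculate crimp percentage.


Formula: Crimp% = ((L_yarn - L_fabric) / L_fabric) * 100
Step 1: Extension = 49.7 - 45 = 4.7 cm
Step 2: Crimp% = (4.7 / 45) * 100
Step 3: Crimp% = 0.104444 * 100 = 10.4444% ≈ 10.4%

10.4%


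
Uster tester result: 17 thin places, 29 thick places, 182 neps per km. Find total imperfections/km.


Formula: Total = thin places + thick places + neps
Total = 17 + 29 + 182
Total = 228 imperfections/km

228 imperfections/km


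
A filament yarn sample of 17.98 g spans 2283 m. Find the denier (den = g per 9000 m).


Formula: den = (mass_g / length_m) * 9000
Substituting: den = (17.98 / 2283) * 9000
Intermediate: 17.98 / 2283 = 0.0078756 g/m
den = 0.0078756 * 9000 = 70.9 denier

70.9 denier


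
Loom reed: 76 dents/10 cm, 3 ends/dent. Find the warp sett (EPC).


Formula: EPC = (dents per 10 cm * ends per dent) / 10
Step 1: Total ends per 10 cm = 76 * 3 = 228
Step 2: EPC = 228 / 10 = 22.8 ends/cm

22.8 ends/cm


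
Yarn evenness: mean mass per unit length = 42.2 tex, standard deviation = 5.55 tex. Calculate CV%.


Formula: CV% = (standard deviation / mean) * 100
Step 1: Ratio = 5.55 / 42.2 = 0.131517
Step 2: CV% = 0.131517 * 100 = 13.1517% ≈ 13.2%

13.2%


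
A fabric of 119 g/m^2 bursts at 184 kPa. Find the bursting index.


Formula: Bursting Index = Bursting Strength / Fabric GSM
BI = 184 kPa / 119 g/m^2
BI = 1.546 kPa/(g/m^2)

1.546 kPa/(g/m^2)


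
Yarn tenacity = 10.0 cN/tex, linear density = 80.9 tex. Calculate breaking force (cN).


Formula: Breaking force = Tenacity * Linear density
F = 10.0 cN/tex * 80.9 tex
F = 809.00 cN

809.00 cN


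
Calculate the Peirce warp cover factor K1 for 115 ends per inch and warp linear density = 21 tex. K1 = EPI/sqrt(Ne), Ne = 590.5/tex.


Formula: K1 = EPI / sqrt(Ne), with Ne = 590.5 / tex_warp
Step 1: Ne = 590.5 / 21 = 28.119
Step 2: sqrt(Ne) = sqrt(28.119) = 5.3027
Step 3: K1 = 115 / 5.3027 = 21.7

21.7


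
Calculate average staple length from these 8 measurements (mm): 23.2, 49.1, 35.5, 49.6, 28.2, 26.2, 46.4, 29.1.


Formula: Mean = sum of lengths / count
Sum = 23.2 + 49.1 + 35.5 + 49.6 + 28.2 + 26.2 + 46.4 + 29.1
Sum = 287.3 mm
Mean = 287.3 / 8 = 35.91 mm

35.91 mm


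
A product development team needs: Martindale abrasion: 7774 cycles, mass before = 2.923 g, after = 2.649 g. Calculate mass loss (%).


Formula: Mass loss% = ((m_before - m_after) / m_before) * 100
Step 1: Mass loss = 2.923 - 2.649 = 0.274 g
Step 2: Ratio = 0.274 / 2.923 = 0.0937393
Step 3: Mass loss% = 0.0937393 * 100 = 9.37393% ≈ 9.37%

9.37%


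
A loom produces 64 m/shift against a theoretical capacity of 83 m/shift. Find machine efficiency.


Formula: Efficiency% = (Actual output / Theoretical output) * 100
Efficiency% = (64 / 83) * 100
Efficiency% = 0.771084 * 100 = 77.1084% ≈ 77.1%

77.1%


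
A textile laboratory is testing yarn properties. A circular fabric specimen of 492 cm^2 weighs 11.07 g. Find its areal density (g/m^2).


Formula: GSM = mass_g / area_m2
Step 1: Convert area: 492 cm^2 = 492 / 10000 = 0.0492 m^2
Step 2: GSM = 11.07 g / 0.0492 m^2 = 225.0 g/m^2

225.0 g/m^2


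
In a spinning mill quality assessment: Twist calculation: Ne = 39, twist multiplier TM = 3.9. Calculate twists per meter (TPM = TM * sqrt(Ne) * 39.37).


Formula: TPM = TM * sqrt(Ne) * 39.37
Step 1: sqrt(Ne) = sqrt(39) = 6.245
Step 2: TM * sqrt(Ne) = 3.9 * 6.245 = 24.3555
Step 3: TPM = 24.3555 * 39.37 = 959 twists/m

959 twists/m


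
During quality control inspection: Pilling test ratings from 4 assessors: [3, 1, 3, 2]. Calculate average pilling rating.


Formula: Mean = sum / count
Sum = 3 + 1 + 3 + 2 = 9
Mean = 9 / 4 = 2.3

2.3


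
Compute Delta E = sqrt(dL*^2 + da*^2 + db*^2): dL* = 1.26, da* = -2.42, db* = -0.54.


Formula: Delta E = sqrt(dL*^2 + da*^2 + db*^2)
Step 1: dL*^2 = 1.26^2 = 1.5876
Step 2: da*^2 = (-2.42)^2 = 5.8564
Step 3: db*^2 = (-0.54)^2 = 0.2916
Step 4: Sum = 1.5876 + 5.8564 + 0.2916 = 7.7356
Step 5: Delta E = sqrt(7.7356) = 2.78

2.78 Delta E


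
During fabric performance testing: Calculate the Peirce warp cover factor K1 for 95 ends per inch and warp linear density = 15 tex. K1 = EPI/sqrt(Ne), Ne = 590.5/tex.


Formula: K1 = EPI / sqrt(Ne), with Ne = 590.5 / tex_warp
Step 1: Ne = 590.5 / 15 = 39.367
Step 2: sqrt(Ne) = sqrt(39.367) = 6.2743
Step 3: K1 = 95 / 6.2743 = 15.1

15.1


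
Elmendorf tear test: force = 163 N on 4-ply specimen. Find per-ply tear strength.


Formula: Per-ply strength = Total force / Number of plies
Per-ply = 163 N / 4
Per-ply = 40.75 N

40.75 N


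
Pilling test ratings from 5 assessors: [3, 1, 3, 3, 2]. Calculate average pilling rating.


Formula: Mean = sum / count
Sum = 3 + 1 + 3 + 3 + 2 = 12
Mean = 12 / 5 = 2.4

2.4


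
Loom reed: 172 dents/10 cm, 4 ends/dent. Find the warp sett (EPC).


Formula: EPC = (dents per 10 cm * ends per dent) / 10
Step 1: Total ends per 10 cm = 172 * 4 = 688
Step 2: EPC = 688 / 10 = 68.8 ends/cm

68.8 ends/cm


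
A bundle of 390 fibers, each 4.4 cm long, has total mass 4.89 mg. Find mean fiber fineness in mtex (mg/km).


Formula: fineness (mtex) = mass (mg) / total length (km) = (mass_mg / total_length_m) * 1000
Step 1: Convert fiber length: 4.4 cm = 0.044 m
Step 2: Total fiber length = 390 * 0.044 = 17.16 m
Step 3: Linear density = 4.89 mg / 17.16 m = 0.2850 mg/m
Step 4: fineness = 0.2850 * 1000 = 285.0 mtex

285.0 mtex


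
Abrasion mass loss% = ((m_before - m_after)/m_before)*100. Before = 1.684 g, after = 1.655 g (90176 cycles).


Formula: Mass loss% = ((m_before - m_after) / m_before) * 100
Step 1: Mass loss = 1.684 - 1.655 = 0.029 g
Step 2: Ratio = 0.029 / 1.684 = 0.0172209
Step 3: Mass loss% = 0.0172209 * 100 = 1.72209% ≈ 1.72%

1.72%


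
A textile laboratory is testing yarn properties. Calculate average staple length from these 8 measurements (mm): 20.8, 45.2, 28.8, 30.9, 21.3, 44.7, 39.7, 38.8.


Formula: Mean = sum of lengths / count
Sum = 20.8 + 45.2 + 28.8 + 30.9 + 21.3 + 44.7 + 39.7 + 38.8
Sum = 270.2 mm
Mean = 270.2 / 8 = 33.78 mm

33.78 mm


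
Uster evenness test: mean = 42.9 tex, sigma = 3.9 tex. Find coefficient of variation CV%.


Formula: CV% = (standard deviation / mean) * 100
Step 1: Ratio = 3.9 / 42.9 = 0.090909
Step 2: CV% = 0.090909 * 100 = 9.0909% ≈ 9.1%

9.1%


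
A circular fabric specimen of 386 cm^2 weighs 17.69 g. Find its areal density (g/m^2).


Formula: GSM = mass_g / area_m2
Step 1: Convert area: 386 cm^2 = 386 / 10000 = 0.0386 m^2
Step 2: GSM = 17.69 g / 0.0386 m^2 = 458.3 g/m^2

458.3 g/m^2


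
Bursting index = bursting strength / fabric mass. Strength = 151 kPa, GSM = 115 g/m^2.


Formula: Bursting Index = Bursting Strength / Fabric GSM
BI = 151 kPa / 115 g/m^2
BI = 1.313 kPa/(g/m^2)

1.313 kPa/(g/m^2)


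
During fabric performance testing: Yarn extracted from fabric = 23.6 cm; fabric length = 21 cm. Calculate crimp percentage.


Formula: Crimp% = ((L_yarn - L_fabric) / L_fabric) * 100
Step 1: Extension = 23.6 - 21 = 2.6 cm
Step 2: Crimp% = (2.6 / 21) * 100
Step 3: Crimp% = 0.12381 * 100 = 12.381% ≈ 12.4%

12.4%


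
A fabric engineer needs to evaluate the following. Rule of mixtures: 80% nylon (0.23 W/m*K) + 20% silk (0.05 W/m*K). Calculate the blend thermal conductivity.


Formula: Blend property = (fraction_A * property_A) + (fraction_B * property_B)
Step 1: Contribution A = 80/100 * 0.23 W/m*K = 0.184 W/m*K
Step 2: Contribution B = 20/100 * 0.05 W/m*K = 0.01 W/m*K
Step 3: Blend thermal conductivity = 0.184 + 0.01 = 0.194 W/m*K

0.194 W/m*K


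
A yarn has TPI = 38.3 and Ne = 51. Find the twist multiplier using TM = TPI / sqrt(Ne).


Formula: TM = TPI / sqrt(Ne)
Step 1: sqrt(Ne) = sqrt(51) = 7.1414
Step 2: TM = 38.3 / 7.1414 = 5.36

5.36 TM


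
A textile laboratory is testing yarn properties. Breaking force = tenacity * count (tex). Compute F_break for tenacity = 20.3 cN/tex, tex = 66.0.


Formula: Breaking force = Tenacity * Linear density
F = 20.3 cN/tex * 66.0 tex
F = 1339.80 cN

1339.80 cN


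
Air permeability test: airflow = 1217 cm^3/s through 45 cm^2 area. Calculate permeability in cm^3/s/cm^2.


Formula: Air Permeability = Airflow / Test Area
AP = 1217 cm^3/s / 45 cm^2
AP = 27.0 cm^3/s/cm^2

27.0 cm^3/s/cm^2


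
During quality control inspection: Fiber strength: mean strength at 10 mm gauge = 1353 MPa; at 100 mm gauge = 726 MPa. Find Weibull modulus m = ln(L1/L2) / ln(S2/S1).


Formula: m = ln(L1/L2) / ln(S2/S1)
Step 1: ln(L1/L2) = ln(10/100) = -2.30259
Step 2: S2/S1 = 726/1353 = 0.53659
Step 3: ln(S2/S1) = ln(0.53659) = -0.62252
Step 4: m = -2.30259 / -0.62252 = 3.70

3.70 (Weibull m)


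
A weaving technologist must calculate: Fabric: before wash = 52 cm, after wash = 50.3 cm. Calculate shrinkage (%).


Formula: Shrinkage% = ((L_before - L_after) / L_before) * 100
Step 1: Shrinkage = 52 - 50.3 = 1.7 cm
Step 2: Shrinkage% = (1.7 / 52) * 100
Step 3: Shrinkage% = 0.032692 * 100 = 3.2692% ≈ 3.3%

3.3%


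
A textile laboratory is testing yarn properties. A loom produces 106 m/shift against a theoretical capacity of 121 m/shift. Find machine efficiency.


Formula: Efficiency% = (Actual output / Theoretical output) * 100
Efficiency% = (106 / 121) * 100
Efficiency% = 0.876033 * 100 = 87.6033% ≈ 87.6%

87.6%


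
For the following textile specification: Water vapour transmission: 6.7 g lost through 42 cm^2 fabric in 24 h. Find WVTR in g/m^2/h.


Formula: WVTR = mass_loss / (area * time)
Step 1: Convert area: 42 cm^2 = 0.0042 m^2
Step 2: WVTR = 6.7 g / (0.0042 m^2 * 24 h)
Step 3: WVTR = 6.7 / 0.1008 = 66.5 g/m^2/h

66.5 g/m^2/h


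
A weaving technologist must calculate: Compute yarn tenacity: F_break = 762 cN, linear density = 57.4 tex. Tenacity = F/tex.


Formula: Tenacity = Breaking force / Linear density
Tenacity = 762 cN / 57.4 tex
Tenacity = 13.28 cN/tex

13.28 cN/tex


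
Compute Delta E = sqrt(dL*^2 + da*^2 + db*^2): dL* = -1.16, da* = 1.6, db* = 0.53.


Formula: Delta E = sqrt(dL*^2 + da*^2 + db*^2)
Step 1: dL*^2 = (-1.16)^2 = 1.3456
Step 2: da*^2 = 1.6^2 = 2.56
Step 3: db*^2 = 0.53^2 = 0.2809
Step 4: Sum = 1.3456 + 2.56 + 0.2809 = 4.1865
Step 5: Delta E = sqrt(4.1865) = 2.05

2.05 Delta E


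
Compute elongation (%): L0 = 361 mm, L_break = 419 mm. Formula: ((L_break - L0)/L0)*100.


Formula: Elongation (%) = ((L_break - L0) / L0) * 100
Step 1: Extension = 419 - 361 = 58 mm
Step 2: Elongation = (58 / 361) * 100
Step 3: Elongation = 0.160665 * 100 = 16.0665% ≈ 16.1%

16.1%


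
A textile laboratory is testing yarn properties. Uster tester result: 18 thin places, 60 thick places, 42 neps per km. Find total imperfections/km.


Formula: Total = thin places + thick places + neps
Total = 18 + 60 + 42
Total = 120 imperfections/km

120 imperfections/km


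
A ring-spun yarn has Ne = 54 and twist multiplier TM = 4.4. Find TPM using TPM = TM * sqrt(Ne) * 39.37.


Formula: TPM = TM * sqrt(Ne) * 39.37
Step 1: sqrt(Ne) = sqrt(54) = 7.3485
Step 2: TM * sqrt(Ne) = 4.4 * 7.3485 = 32.3334
Step 3: TPM = 32.3334 * 39.37 = 1273 twists/m

1273 twists/m


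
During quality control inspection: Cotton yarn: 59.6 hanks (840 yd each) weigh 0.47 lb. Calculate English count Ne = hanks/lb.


Formula: Ne = hanks / mass_lb
Substituting: Ne = 59.6 / 0.47
Ne = 126.8

126.8 Ne


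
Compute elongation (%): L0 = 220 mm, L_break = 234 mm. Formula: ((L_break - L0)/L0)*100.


Formula: Elongation (%) = ((L_break - L0) / L0) * 100
Step 1: Extension = 234 - 220 = 14 mm
Step 2: Elongation = (14 / 220) * 100
Step 3: Elongation = 0.063636 * 100 = 6.3636% ≈ 6.4%

6.4%


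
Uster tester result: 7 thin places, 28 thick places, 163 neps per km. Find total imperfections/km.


Formula: Total = thin places + thick places + neps
Total = 7 + 28 + 163
Total = 198 imperfections/km

198 imperfections/km


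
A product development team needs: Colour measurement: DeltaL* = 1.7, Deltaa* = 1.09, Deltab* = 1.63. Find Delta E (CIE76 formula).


Formula: Delta E = sqrt(dL*^2 + da*^2 + db*^2)
Step 1: dL*^2 = 1.7^2 = 2.89
Step 2: da*^2 = 1.09^2 = 1.1881
Step 3: db*^2 = 1.63^2 = 2.6569
Step 4: Sum = 2.89 + 1.1881 + 2.6569 = 6.735
Step 5: Delta E = sqrt(6.735) = 2.6

2.6 Delta E


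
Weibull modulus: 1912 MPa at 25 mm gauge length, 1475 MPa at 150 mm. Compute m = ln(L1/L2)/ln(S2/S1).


Formula: m = ln(L1/L2) / ln(S2/S1)
Step 1: ln(L1/L2) = ln(25/150) = -1.79176
Step 2: S2/S1 = 1475/1912 = 0.77144
Step 3: ln(S2/S1) = ln(0.77144) = -0.25950
Step 4: m = -1.79176 / -0.25950 = 6.90

6.90 (Weibull m)


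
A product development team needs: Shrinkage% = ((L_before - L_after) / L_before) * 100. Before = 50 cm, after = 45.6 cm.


Formula: Shrinkage% = ((L_before - L_after) / L_before) * 100
Step 1: Shrinkage = 50 - 45.6 = 4.4 cm
Step 2: Shrinkage% = (4.4 / 50) * 100
Step 3: Shrinkage% = 0.088 * 100 = 8.8%

8.8%


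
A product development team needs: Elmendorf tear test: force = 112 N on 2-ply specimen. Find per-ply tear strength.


Formula: Per-ply strength = Total force / Number of plies
Per-ply = 112 N / 2
Per-ply = 56 N

56 N


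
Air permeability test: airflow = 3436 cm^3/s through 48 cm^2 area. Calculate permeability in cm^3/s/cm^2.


Formula: Air Permeability = Airflow / Test Area
AP = 3436 cm^3/s / 48 cm^2
AP = 71.6 cm^3/s/cm^2

71.6 cm^3/s/cm^2


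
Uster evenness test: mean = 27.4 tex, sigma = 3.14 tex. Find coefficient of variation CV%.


Formula: CV% = (standard deviation / mean) * 100
Step 1: Ratio = 3.14 / 27.4 = 0.114599
Step 2: CV% = 0.114599 * 100 = 11.4599% ≈ 11.5%

11.5%


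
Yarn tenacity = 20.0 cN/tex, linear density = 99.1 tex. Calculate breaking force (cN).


Formula: Breaking force = Tenacity * Linear density
F = 20.0 cN/tex * 99.1 tex
F = 1982.00 cN

1982.00 cN


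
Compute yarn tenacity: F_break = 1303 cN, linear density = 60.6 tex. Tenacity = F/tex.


Formula: Tenacity = Breaking force / Linear density
Tenacity = 1303 cN / 60.6 tex
Tenacity = 21.50 cN/tex

21.50 cN/tex


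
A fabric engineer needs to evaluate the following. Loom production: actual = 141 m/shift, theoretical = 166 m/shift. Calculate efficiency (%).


Formula: Efficiency% = (Actual output / Theoretical output) * 100
Efficiency% = (141 / 166) * 100
Efficiency% = 0.849398 * 100 = 84.9398% ≈ 84.9%

84.9%


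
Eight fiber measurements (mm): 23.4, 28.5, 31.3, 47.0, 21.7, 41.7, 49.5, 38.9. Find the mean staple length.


Formula: Mean = sum of lengths / count
Sum = 23.4 + 28.5 + 31.3 + 47.0 + 21.7 + 41.7 + 49.5 + 38.9
Sum = 282.0 mm
Mean = 282.0 / 8 = 35.25 mm

35.25 mm


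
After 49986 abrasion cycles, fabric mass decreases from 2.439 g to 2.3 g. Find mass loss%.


Formula: Mass loss% = ((m_before - m_after) / m_before) * 100
Step 1: Mass loss = 2.439 - 2.3 = 0.139 g
Step 2: Ratio = 0.139 / 2.439 = 0.0569906
Step 3: Mass loss% = 0.0569906 * 100 = 5.69906% ≈ 5.70%

5.70%


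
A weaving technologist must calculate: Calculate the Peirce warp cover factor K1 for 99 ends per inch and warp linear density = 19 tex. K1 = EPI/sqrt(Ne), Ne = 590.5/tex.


Formula: K1 = EPI / sqrt(Ne), with Ne = 590.5 / tex_warp
Step 1: Ne = 590.5 / 19 = 31.079
Step 2: sqrt(Ne) = sqrt(31.079) = 5.5749
Step 3: K1 = 99 / 5.5749 = 17.8

17.8


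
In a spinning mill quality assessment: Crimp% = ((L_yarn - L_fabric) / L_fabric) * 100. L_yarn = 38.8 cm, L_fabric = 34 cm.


Formula: Crimp% = ((L_yarn - L_fabric) / L_fabric) * 100
Step 1: Extension = 38.8 - 34 = 4.8 cm
Step 2: Crimp% = (4.8 / 34) * 100
Step 3: Crimp% = 0.141176 * 100 = 14.1176% ≈ 14.1%

14.1%


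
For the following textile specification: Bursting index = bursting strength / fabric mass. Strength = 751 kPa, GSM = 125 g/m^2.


Formula: Bursting Index = Bursting Strength / Fabric GSM
BI = 751 kPa / 125 g/m^2
BI = 6.008 kPa/(g/m^2)

6.008 kPa/(g/m^2)


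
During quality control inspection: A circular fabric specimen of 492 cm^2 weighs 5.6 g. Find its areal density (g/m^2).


Formula: GSM = mass_g / area_m2
Step 1: Convert area: 492 cm^2 = 492 / 10000 = 0.0492 m^2
Step 2: GSM = 5.6 g / 0.0492 m^2 = 113.8 g/m^2

113.8 g/m^2


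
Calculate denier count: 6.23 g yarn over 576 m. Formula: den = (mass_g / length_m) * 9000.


Formula: den = (mass_g / length_m) * 9000
Substituting: den = (6.23 / 576) * 9000
Intermediate: 6.23 / 576 = 0.01081597 g/m
den = 0.01081597 * 9000 = 97.3 denier

97.3 denier


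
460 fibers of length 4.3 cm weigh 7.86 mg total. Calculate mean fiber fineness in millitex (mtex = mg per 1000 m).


Formula: fineness (mtex) = mass (mg) / total length (km) = (mass_mg / total_length_m) * 1000
Step 1: Convert fiber length: 4.3 cm = 0.043 m
Step 2: Total fiber length = 460 * 0.043 = 19.78 m
Step 3: Linear density = 7.86 mg / 19.78 m = 0.3974 mg/m
Step 4: fineness = 0.3974 * 1000 = 397.4 mtex

397.4 mtex


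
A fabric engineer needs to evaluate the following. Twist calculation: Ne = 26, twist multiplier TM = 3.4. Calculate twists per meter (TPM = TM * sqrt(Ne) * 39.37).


Formula: TPM = TM * sqrt(Ne) * 39.37
Step 1: sqrt(Ne) = sqrt(26) = 5.099
Step 2: TM * sqrt(Ne) = 3.4 * 5.099 = 17.3366
Step 3: TPM = 17.3366 * 39.37 = 683 twists/m

683 twists/m


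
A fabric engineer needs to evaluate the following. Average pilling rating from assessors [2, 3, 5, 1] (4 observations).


Formula: Mean = sum / count
Sum = 2 + 3 + 5 + 1 = 11
Mean = 11 / 4 = 2.8

2.8


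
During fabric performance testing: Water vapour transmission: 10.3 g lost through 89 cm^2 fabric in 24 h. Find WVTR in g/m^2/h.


Formula: WVTR = mass_loss / (area * time)
Step 1: Convert area: 89 cm^2 = 0.0089 m^2
Step 2: WVTR = 10.3 g / (0.0089 m^2 * 24 h)
Step 3: WVTR = 10.3 / 0.2136 = 48.2 g/m^2/h

48.2 g/m^2/h


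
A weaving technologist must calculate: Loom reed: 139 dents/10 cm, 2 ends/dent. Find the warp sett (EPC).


Formula: EPC = (dents per 10 cm * ends per dent) / 10
Step 1: Total ends per 10 cm = 139 * 2 = 278
Step 2: EPC = 278 / 10 = 27.8 ends/cm

27.8 ends/cm


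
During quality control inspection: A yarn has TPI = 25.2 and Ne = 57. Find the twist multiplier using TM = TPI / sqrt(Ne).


Formula: TM = TPI / sqrt(Ne)
Step 1: sqrt(Ne) = sqrt(57) = 7.5498
Step 2: TM = 25.2 / 7.5498 = 3.34

3.34 TM


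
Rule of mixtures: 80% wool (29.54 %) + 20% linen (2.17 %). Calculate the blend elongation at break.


Formula: Blend property = (fraction_A * property_A) + (fraction_B * property_B)
Step 1: Contribution A = 80/100 * 29.54 % = 23.632 %
Step 2: Contribution B = 20/100 * 2.17 % = 0.434 %
Step 3: Blend elongation at break = 23.632 + 0.434 = 24.066 %

24.066 %


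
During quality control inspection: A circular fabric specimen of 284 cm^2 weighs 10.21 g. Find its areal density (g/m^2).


Formula: GSM = mass_g / area_m2
Step 1: Convert area: 284 cm^2 = 284 / 10000 = 0.0284 m^2
Step 2: GSM = 10.21 g / 0.0284 m^2 = 359.5 g/m^2

359.5 g/m^2


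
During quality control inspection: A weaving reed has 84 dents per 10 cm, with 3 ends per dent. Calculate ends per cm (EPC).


Formula: EPC = (dents per 10 cm * ends per dent) / 10
Step 1: Total ends per 10 cm = 84 * 3 = 252
Step 2: EPC = 252 / 10 = 25.2 ends/cm

25.2 ends/cm


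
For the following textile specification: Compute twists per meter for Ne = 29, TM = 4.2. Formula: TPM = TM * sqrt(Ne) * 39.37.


Formula: TPM = TM * sqrt(Ne) * 39.37
Step 1: sqrt(Ne) = sqrt(29) = 5.3852
Step 2: TM * sqrt(Ne) = 4.2 * 5.3852 = 22.6178
Step 3: TPM = 22.6178 * 39.37 = 890 twists/m

890 twists/m


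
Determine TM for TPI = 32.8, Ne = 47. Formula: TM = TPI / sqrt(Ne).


Formula: TM = TPI / sqrt(Ne)
Step 1: sqrt(Ne) = sqrt(47) = 6.8557
Step 2: TM = 32.8 / 6.8557 = 4.78

4.78 TM


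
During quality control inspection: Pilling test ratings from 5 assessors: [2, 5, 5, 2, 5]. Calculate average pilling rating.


Formula: Mean = sum / count
Sum = 2 + 5 + 5 + 2 + 5 = 19
Mean = 19 / 5 = 3.8

3.8


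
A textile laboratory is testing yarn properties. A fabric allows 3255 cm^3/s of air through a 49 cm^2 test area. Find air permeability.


Formula: Air Permeability = Airflow / Test Area
AP = 3255 cm^3/s / 49 cm^2
AP = 66.4 cm^3/s/cm^2

66.4 cm^3/s/cm^2


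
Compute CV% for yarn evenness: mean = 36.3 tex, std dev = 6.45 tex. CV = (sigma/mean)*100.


Formula: CV% = (standard deviation / mean) * 100
Step 1: Ratio = 6.45 / 36.3 = 0.177686
Step 2: CV% = 0.177686 * 100 = 17.7686% ≈ 17.8%

17.8%


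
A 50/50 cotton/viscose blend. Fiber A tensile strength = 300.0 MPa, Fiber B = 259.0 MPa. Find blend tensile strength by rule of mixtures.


Formula: Blend property = (fraction_A * property_A) + (fraction_B * property_B)
Step 1: Contribution A = 50/100 * 300.0 MPa = 150.0 MPa
Step 2: Contribution B = 50/100 * 259.0 MPa = 129.5 MPa
Step 3: Blend tensile strength = 150.0 + 129.5 = 279.5 MPa

279.5 MPa


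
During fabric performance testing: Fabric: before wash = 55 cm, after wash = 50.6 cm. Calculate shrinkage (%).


Formula: Shrinkage% = ((L_before - L_after) / L_before) * 100
Step 1: Shrinkage = 55 - 50.6 = 4.4 cm
Step 2: Shrinkage% = (4.4 / 55) * 100
Step 3: Shrinkage% = 0.08 * 100 = 8.0%

8.0%


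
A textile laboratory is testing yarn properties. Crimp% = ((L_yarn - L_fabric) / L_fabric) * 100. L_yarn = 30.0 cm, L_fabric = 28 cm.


Formula: Crimp% = ((L_yarn - L_fabric) / L_fabric) * 100
Step 1: Extension = 30.0 - 28 = 2.0 cm
Step 2: Crimp% = (2.0 / 28) * 100
Step 3: Crimp% = 0.071429 * 100 = 7.1429% ≈ 7.1%

7.1%


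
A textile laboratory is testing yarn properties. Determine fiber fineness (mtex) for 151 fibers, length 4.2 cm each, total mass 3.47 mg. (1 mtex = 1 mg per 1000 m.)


Formula: fineness (mtex) = mass (mg) / total length (km) = (mass_mg / total_length_m) * 1000
Step 1: Convert fiber length: 4.2 cm = 0.042 m
Step 2: Total fiber length = 151 * 0.042 = 6.342 m
Step 3: Linear density = 3.47 mg / 6.342 m = 0.5471 mg/m
Step 4: fineness = 0.5471 * 1000 = 547.1 mtex

547.1 mtex


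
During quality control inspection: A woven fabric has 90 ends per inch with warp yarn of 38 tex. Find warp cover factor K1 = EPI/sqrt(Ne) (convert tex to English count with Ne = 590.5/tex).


Formula: K1 = EPI / sqrt(Ne), with Ne = 590.5 / tex_warp
Step 1: Ne = 590.5 / 38 = 15.539
Step 2: sqrt(Ne) = sqrt(15.539) = 3.942
Step 3: K1 = 90 / 3.942 = 22.8

22.8


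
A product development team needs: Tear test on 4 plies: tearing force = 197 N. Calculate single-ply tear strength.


Formula: Per-ply strength = Total force / Number of plies
Per-ply = 197 N / 4
Per-ply = 49.25 N

49.25 N


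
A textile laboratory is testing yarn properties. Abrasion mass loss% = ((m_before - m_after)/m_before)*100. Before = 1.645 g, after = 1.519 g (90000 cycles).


Formula: Mass loss% = ((m_before - m_after) / m_before) * 100
Step 1: Mass loss = 1.645 - 1.519 = 0.126 g
Step 2: Ratio = 0.126 / 1.645 = 0.0765957
Step 3: Mass loss% = 0.0765957 * 100 = 7.65957% ≈ 7.66%

7.66%


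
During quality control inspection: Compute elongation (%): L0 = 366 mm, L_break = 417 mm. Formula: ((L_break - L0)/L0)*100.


Formula: Elongation (%) = ((L_break - L0) / L0) * 100
Step 1: Extension = 417 - 366 = 51 mm
Step 2: Elongation = (51 / 366) * 100
Step 3: Elongation = 0.139344 * 100 = 13.9344% ≈ 13.9%

13.9%


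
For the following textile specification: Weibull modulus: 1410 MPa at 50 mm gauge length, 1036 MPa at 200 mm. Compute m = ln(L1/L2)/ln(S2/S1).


Formula: m = ln(L1/L2) / ln(S2/S1)
Step 1: ln(L1/L2) = ln(50/200) = -1.38629
Step 2: S2/S1 = 1036/1410 = 0.73475
Step 3: ln(S2/S1) = ln(0.73475) = -0.30822
Step 4: m = -1.38629 / -0.30822 = 4.50

4.50 (Weibull m)


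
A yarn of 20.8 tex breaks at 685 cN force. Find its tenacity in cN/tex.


Formula: Tenacity = Breaking force / Linear density
Tenacity = 685 cN / 20.8 tex
Tenacity = 32.93 cN/tex

32.93 cN/tex


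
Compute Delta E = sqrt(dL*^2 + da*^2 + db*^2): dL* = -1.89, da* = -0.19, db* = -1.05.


Formula: Delta E = sqrt(dL*^2 + da*^2 + db*^2)
Step 1: dL*^2 = (-1.89)^2 = 3.5721
Step 2: da*^2 = (-0.19)^2 = 0.0361
Step 3: db*^2 = (-1.05)^2 = 1.1025
Step 4: Sum = 3.5721 + 0.0361 + 1.1025 = 4.7107
Step 5: Delta E = sqrt(4.7107) = 2.17

2.17 Delta E


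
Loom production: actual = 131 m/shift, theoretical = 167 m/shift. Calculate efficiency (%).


Formula: Efficiency% = (Actual output / Theoretical output) * 100
Efficiency% = (131 / 167) * 100
Efficiency% = 0.784431 * 100 = 78.4431% ≈ 78.4%

78.4%


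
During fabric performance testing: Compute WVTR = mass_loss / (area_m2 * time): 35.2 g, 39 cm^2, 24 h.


Formula: WVTR = mass_loss / (area * time)
Step 1: Convert area: 39 cm^2 = 0.0039 m^2
Step 2: WVTR = 35.2 g / (0.0039 m^2 * 24 h)
Step 3: WVTR = 35.2 / 0.0936 = 376.1 g/m^2/h

376.1 g/m^2/h


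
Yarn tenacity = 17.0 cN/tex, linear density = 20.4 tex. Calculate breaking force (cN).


Formula: Breaking force = Tenacity * Linear density
F = 17.0 cN/tex * 20.4 tex
F = 346.80 cN

346.80 cN


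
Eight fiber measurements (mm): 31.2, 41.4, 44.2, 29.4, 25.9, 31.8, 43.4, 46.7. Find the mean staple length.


Formula: Mean = sum of lengths / count
Sum = 31.2 + 41.4 + 44.2 + 29.4 + 25.9 + 31.8 + 43.4 + 46.7
Sum = 294.0 mm
Mean = 294.0 / 8 = 36.75 mm

36.75 mm


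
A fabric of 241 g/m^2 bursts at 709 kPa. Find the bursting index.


Formula: Bursting Index = Bursting Strength / Fabric GSM
BI = 709 kPa / 241 g/m^2
BI = 2.942 kPa/(g/m^2)

2.942 kPa/(g/m^2)


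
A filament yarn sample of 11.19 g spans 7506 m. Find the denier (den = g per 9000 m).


Formula: den = (mass_g / length_m) * 9000
Substituting: den = (11.19 / 7506) * 9000
Intermediate: 11.19 / 7506 = 0.00149081 g/m
den = 0.00149081 * 9000 = 13.4 denier

13.4 denier


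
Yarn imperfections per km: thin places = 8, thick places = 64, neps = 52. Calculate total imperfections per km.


Formula: Total = thin places + thick places + neps
Total = 8 + 64 + 52
Total = 124 imperfections/km

124 imperfections/km


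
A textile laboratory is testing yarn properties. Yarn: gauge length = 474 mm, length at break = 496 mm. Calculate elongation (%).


Formula: Elongation (%) = ((L_break - L0) / L0) * 100
Step 1: Extension = 496 - 474 = 22 mm
Step 2: Elongation = (22 / 474) * 100
Step 3: Elongation = 0.046414 * 100 = 4.6414% ≈ 4.6%

4.6%


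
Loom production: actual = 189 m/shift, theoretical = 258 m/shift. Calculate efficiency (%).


Formula: Efficiency% = (Actual output / Theoretical output) * 100
Efficiency% = (189 / 258) * 100
Efficiency% = 0.732558 * 100 = 73.2558% ≈ 73.3%

73.3%


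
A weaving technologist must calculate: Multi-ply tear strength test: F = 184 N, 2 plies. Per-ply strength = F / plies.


Formula: Per-ply strength = Total force / Number of plies
Per-ply = 184 N / 2
Per-ply = 92 N

92 N


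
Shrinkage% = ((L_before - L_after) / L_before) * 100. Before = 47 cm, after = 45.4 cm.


Formula: Shrinkage% = ((L_before - L_after) / L_before) * 100
Step 1: Shrinkage = 47 - 45.4 = 1.6 cm
Step 2: Shrinkage% = (1.6 / 47) * 100
Step 3: Shrinkage% = 0.034043 * 100 = 3.4043% ≈ 3.4%

3.4%


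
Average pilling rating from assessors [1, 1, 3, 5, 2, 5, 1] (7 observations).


Formula: Mean = sum / count
Sum = 1 + 1 + 3 + 5 + 2 + 5 + 1 = 18
Mean = 18 / 7 = 2.6

2.6


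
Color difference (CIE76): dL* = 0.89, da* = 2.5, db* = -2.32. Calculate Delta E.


Formula: Delta E = sqrt(dL*^2 + da*^2 + db*^2)
Step 1: dL*^2 = 0.89^2 = 0.7921
Step 2: da*^2 = 2.5^2 = 6.25
Step 3: db*^2 = (-2.32)^2 = 5.3824
Step 4: Sum = 0.7921 + 6.25 + 5.3824 = 12.4245
Step 5: Delta E = sqrt(12.4245) = 3.52

3.52 Delta E


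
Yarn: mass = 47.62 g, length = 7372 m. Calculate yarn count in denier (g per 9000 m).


Formula: den = (mass_g / length_m) * 9000
Substituting: den = (47.62 / 7372) * 9000
Intermediate: 47.62 / 7372 = 0.00645958 g/m
den = 0.00645958 * 9000 = 58.1 denier

58.1 denier


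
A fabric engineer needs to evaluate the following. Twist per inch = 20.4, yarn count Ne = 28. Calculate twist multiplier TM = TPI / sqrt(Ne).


Formula: TM = TPI / sqrt(Ne)
Step 1: sqrt(Ne) = sqrt(28) = 5.2915
Step 2: TM = 20.4 / 5.2915 = 3.86

3.86 TM


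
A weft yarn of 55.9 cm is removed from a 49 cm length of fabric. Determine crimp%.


Formula: Crimp% = ((L_yarn - L_fabric) / L_fabric) * 100
Step 1: Extension = 55.9 - 49 = 6.9 cm
Step 2: Crimp% = (6.9 / 49) * 100
Step 3: Crimp% = 0.140816 * 100 = 14.0816% ≈ 14.1%

14.1%


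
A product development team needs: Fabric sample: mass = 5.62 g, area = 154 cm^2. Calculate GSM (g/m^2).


Formula: GSM = mass_g / area_m2
Step 1: Convert area: 154 cm^2 = 154 / 10000 = 0.0154 m^2
Step 2: GSM = 5.62 g / 0.0154 m^2 = 364.9 g/m^2

364.9 g/m^2


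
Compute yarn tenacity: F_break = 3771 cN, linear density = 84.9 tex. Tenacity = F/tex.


Formula: Tenacity = Breaking force / Linear density
Tenacity = 3771 cN / 84.9 tex
Tenacity = 44.42 cN/tex

44.42 cN/tex


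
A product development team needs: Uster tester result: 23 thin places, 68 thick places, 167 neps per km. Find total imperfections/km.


Formula: Total = thin places + thick places + neps
Total = 23 + 68 + 167
Total = 258 imperfections/km

258 imperfections/km


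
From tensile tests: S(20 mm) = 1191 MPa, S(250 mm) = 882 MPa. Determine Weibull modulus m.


Formula: m = ln(L1/L2) / ln(S2/S1)
Step 1: ln(L1/L2) = ln(20/250) = -2.52573
Step 2: S2/S1 = 882/1191 = 0.74055
Step 3: ln(S2/S1) = ln(0.74055) = -0.30036
Step 4: m = -2.52573 / -0.30036 = 8.41

8.41 (Weibull m)


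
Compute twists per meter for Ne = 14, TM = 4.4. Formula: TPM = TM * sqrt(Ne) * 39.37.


Formula: TPM = TM * sqrt(Ne) * 39.37
Step 1: sqrt(Ne) = sqrt(14) = 3.7417
Step 2: TM * sqrt(Ne) = 4.4 * 3.7417 = 16.4635
Step 3: TPM = 16.4635 * 39.37 = 648 twists/m

648 twists/m


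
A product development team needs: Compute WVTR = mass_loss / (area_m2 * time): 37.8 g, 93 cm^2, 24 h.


Formula: WVTR = mass_loss / (area * time)
Step 1: Convert area: 93 cm^2 = 0.0093 m^2
Step 2: WVTR = 37.8 g / (0.0093 m^2 * 24 h)
Step 3: WVTR = 37.8 / 0.2232 = 169.4 g/m^2/h

169.4 g/m^2/h


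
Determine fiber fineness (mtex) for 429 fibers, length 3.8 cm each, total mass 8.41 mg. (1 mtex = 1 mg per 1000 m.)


Formula: fineness (mtex) = mass (mg) / total length (km) = (mass_mg / total_length_m) * 1000
Step 1: Convert fiber length: 3.8 cm = 0.038 m
Step 2: Total fiber length = 429 * 0.038 = 16.302 m
Step 3: Linear density = 8.41 mg / 16.302 m = 0.5159 mg/m
Step 4: fineness = 0.5159 * 1000 = 515.9 mtex

515.9 mtex
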